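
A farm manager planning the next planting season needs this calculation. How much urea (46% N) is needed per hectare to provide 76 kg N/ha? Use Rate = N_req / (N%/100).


Rate = N_required / (N_content / 100)
     = 76 / (46 / 100)
     = 76 / 0.46
     = 165.22 kg/ha


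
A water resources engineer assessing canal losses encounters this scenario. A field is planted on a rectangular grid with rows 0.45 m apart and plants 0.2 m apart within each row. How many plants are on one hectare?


D = 10000 / (row_sp * plant_sp)
  = 10000 / (0.45 * 0.2)
  = 10000 / 0.0900
  = 111111.11 plants/ha


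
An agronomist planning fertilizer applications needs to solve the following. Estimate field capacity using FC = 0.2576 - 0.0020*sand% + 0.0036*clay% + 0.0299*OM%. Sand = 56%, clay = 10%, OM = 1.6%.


FC = 0.2576 - 0.0020*56 + 0.0036*10 + 0.0299*1.6
   = 0.2576 - 0.1120 + 0.0360 + 0.0478
   = 0.2294


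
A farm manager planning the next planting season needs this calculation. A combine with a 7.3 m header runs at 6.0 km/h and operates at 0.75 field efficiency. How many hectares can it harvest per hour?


C = w * v * eta_f / 10
  = 7.3 * 6.0 * 0.75 / 10
  = 32.85 / 10
  = 3.29 ha/h


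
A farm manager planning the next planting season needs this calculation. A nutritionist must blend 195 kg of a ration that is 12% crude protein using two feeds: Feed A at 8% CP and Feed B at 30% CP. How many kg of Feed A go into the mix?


parts_A = CP_b - target = 30 - 12 = 18
parts_B = target - CP_a = 12 - 8 = 4
total_parts = 18 + 4 = 22
Feed A = 195 * 18 / 22 = 159.55 kg
Feed B = 195 * 4 / 22 = 35.45 kg

159.55 kg


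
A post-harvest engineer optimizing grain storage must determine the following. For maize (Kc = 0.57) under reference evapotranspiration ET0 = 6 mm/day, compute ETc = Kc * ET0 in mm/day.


ETc = Kc * ET0
    = 0.57 * 6
    = 3.42 mm/day


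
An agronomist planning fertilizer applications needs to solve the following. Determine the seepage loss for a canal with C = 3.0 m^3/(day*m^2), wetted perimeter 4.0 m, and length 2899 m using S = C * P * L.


S = C * P * L
  = 3.0 * 4.0 * 2899
  = 34788 m^3/day


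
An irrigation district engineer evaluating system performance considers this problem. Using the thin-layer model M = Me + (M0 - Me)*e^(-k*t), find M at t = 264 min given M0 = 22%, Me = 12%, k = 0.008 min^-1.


M = Me + (M0 - Me) * e^(-k*t)
  = 12 + (22 - 12) * e^(-0.008*264)
  = 12 + 10 * e^(-2.112)
  = 12 + 10 * 0.12100
  = 12 + 1.2100
  = 13.21%


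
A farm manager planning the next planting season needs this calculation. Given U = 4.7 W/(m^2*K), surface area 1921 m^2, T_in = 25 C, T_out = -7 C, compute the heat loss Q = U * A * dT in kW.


dT = 25 - (-7) = 32 K
Q = U * A * dT
  = 4.7 * 1921 * 32
  = 288918.40 W = 288.92 kW


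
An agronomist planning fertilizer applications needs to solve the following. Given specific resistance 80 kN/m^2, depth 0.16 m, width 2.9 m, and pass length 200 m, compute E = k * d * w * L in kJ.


E = k * d * w * L
  = 80 * 0.16 * 2.9 * 200
  = 7424 kJ


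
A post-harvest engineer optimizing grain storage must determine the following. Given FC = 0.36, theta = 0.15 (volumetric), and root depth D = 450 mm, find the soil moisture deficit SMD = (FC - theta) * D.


SMD = (FC - theta) * D
    = (0.36 - 0.15) * 450
    = 0.210 * 450
    = 94.50 mm


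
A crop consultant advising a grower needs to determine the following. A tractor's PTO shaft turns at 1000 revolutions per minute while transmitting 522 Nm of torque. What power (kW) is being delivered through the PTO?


P = 2*pi*n*T / 60000
  = 2*pi * 1000 * 522 / 60000
  = 3279822.73 / 60000
  = 54.66 kW


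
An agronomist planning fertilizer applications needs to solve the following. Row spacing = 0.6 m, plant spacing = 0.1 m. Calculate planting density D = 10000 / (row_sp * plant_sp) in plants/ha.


D = 10000 / (row_sp * plant_sp)
  = 10000 / (0.6 * 0.1)
  = 10000 / 0.0600
  = 166666.67 plants/ha


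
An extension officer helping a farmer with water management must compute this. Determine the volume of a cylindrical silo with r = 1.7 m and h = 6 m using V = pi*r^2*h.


V = pi * r^2 * h
  = pi * 1.7^2 * 6
  = pi * 2.89 * 6
  = 54.48 m^3


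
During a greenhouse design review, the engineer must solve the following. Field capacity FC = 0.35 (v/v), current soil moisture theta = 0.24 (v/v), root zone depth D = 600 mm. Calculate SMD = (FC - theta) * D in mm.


SMD = (FC - theta) * D
    = (0.35 - 0.24) * 600
    = 0.110 * 600
    = 66 mm


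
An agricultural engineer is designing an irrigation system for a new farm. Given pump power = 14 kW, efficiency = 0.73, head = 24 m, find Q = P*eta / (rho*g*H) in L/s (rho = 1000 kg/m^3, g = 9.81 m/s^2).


Q = (P * 1000 * eta) / (rho * g * H)
  = (14 * 1000 * 0.73) / (1000 * 9.81 * 24)
  = 10220 / 235440
  = 0.04341 m^3/s = 43.41 L/s


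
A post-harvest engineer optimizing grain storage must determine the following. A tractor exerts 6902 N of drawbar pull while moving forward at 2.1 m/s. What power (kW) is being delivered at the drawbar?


P = F * v / 1000
  = 6902 * 2.1 / 1000
  = 14494.20 / 1000
  = 14.49 kW


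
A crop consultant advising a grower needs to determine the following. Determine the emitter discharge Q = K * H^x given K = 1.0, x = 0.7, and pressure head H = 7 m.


Q = K * H^x
  = 1.0 * 7^0.7
  = 1.0 * 3.9045
  = 3.90 L/h


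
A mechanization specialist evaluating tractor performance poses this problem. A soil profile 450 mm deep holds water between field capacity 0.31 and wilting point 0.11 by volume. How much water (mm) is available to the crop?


AW = (FC - WP) * D
   = (0.31 - 0.11) * 450
   = 0.20 * 450
   = 90 mm


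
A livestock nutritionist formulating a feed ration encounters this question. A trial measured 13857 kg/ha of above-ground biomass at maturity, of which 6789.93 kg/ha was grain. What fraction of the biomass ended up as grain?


HI = grain_yield / biomass
   = 6789.93 / 13857
   = 0.49


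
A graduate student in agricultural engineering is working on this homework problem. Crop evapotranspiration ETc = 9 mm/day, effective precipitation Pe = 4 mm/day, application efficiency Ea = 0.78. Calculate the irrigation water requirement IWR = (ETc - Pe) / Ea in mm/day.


IWR = (ETc - Pe) / Ea
    = (9 - 4) / 0.78
    = 5 / 0.78
    = 6.41 mm/day


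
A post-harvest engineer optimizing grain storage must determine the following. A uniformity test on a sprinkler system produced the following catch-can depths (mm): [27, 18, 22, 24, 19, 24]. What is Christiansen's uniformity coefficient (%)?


xbar = 134 / 6 = 22.333
sum|xi - xbar| = 16
CU = 100 * (1 - 16 / (6 * 22.333))
   = 100 * (1 - 0.1194)
   = 88.06%


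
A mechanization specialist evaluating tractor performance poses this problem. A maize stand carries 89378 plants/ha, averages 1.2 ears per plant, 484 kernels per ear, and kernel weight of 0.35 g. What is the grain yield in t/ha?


Y = density * ears * kernels * kw
  = 89378 * 1.2 * 484 * 0.35 g/ha
  = 18168759.84 g/ha
  = 18168.76 kg/ha = 18.17 t/ha


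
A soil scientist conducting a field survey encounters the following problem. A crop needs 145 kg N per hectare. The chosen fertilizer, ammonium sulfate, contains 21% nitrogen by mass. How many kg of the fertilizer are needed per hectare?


Rate = N_required / (N_content / 100)
     = 145 / (21 / 100)
     = 145 / 0.21
     = 690.48 kg/ha


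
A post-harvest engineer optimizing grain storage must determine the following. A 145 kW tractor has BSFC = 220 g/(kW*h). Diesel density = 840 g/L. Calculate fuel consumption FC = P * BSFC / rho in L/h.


FC = P * BSFC / rho_fuel
   = 145 * 220 / 840
   = 31900 / 840
   = 37.98 L/h


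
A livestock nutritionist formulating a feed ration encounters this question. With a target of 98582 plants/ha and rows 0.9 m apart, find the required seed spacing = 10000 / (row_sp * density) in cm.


spacing = 10000 / (row_sp * density)
        = 10000 / (0.9 * 98582)
        = 10000 / 88723.80
        = 0.11271 m = 11.27 cm


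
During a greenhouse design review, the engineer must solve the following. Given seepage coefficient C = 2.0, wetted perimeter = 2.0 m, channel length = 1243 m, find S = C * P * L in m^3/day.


S = C * P * L
  = 2.0 * 2.0 * 1243
  = 4972 m^3/day


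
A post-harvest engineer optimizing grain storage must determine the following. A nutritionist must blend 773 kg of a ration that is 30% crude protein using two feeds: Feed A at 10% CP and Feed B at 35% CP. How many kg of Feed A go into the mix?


parts_A = CP_b - target = 35 - 30 = 5
parts_B = target - CP_a = 30 - 10 = 20
total_parts = 5 + 20 = 25
Feed A = 773 * 5 / 25 = 154.60 kg
Feed B = 773 * 20 / 25 = 618.40 kg

154.60 kg


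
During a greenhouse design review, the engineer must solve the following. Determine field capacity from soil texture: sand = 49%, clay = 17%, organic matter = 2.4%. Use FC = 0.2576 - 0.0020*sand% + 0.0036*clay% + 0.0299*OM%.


FC = 0.2576 - 0.0020*49 + 0.0036*17 + 0.0299*2.4
   = 0.2576 - 0.0980 + 0.0612 + 0.0718
   = 0.2926


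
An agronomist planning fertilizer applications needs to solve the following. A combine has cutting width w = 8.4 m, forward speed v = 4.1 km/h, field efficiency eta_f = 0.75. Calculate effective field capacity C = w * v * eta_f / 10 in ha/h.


C = w * v * eta_f / 10
  = 8.4 * 4.1 * 0.75 / 10
  = 25.83 / 10
  = 2.58 ha/h


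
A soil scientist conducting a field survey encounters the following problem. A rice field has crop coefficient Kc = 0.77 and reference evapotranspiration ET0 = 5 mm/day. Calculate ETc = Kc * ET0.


ETc = Kc * ET0
    = 0.77 * 5
    = 3.85 mm/day


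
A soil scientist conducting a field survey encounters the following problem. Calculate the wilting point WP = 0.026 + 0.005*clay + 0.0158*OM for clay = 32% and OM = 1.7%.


WP = 0.026 + 0.005*32 + 0.0158*1.7
   = 0.026 + 0.1600 + 0.0269
   = 0.2129


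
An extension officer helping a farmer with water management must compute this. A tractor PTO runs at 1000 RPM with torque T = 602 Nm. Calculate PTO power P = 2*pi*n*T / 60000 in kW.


P = 2*pi*n*T / 60000
  = 2*pi * 1000 * 602 / 60000
  = 3782477.55 / 60000
  = 63.04 kW


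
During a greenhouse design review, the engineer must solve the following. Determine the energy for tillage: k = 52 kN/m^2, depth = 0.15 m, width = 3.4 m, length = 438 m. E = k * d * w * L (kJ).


E = k * d * w * L
  = 52 * 0.15 * 3.4 * 438
  = 11615.76 kJ


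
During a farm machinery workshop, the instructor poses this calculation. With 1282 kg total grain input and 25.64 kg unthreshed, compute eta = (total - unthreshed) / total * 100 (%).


eta = (total - unthreshed) / total * 100
    = (1282 - 25.64) / 1282 * 100
    = 1256.36 / 1282 * 100
    = 98%


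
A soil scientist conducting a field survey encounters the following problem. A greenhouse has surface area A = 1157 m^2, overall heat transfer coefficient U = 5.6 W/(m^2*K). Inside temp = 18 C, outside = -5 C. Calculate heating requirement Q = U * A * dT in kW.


dT = 18 - (-5) = 23 K
Q = U * A * dT
  = 5.6 * 1157 * 23
  = 149021.60 W = 149.02 kW


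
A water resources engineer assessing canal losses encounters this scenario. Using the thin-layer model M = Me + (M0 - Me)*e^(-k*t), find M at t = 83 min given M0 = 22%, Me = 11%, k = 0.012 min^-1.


M = Me + (M0 - Me) * e^(-k*t)
  = 11 + (22 - 11) * e^(-0.012*83)
  = 11 + 11 * e^(-0.996)
  = 11 + 11 * 0.36935
  = 11 + 4.0629
  = 15.06%


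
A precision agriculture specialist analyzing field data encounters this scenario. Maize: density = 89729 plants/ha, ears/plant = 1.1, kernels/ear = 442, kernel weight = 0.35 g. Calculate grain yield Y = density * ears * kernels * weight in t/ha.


Y = density * ears * kernels * kw
  = 89729 * 1.1 * 442 * 0.35 g/ha
  = 15269183.93 g/ha
  = 15269.18 kg/ha = 15.27 t/ha


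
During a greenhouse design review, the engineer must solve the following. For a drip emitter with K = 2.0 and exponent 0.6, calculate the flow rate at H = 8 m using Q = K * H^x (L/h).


Q = K * H^x
  = 2.0 * 8^0.6
  = 2.0 * 3.4822
  = 6.96 L/h


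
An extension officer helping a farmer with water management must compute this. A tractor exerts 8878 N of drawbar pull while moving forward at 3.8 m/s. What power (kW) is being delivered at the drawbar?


P = F * v / 1000
  = 8878 * 3.8 / 1000
  = 33736.40 / 1000
  = 33.74 kW


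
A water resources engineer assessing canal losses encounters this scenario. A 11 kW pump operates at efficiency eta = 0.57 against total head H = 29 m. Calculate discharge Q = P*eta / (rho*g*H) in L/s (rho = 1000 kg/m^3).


Q = (P * 1000 * eta) / (rho * g * H)
  = (11 * 1000 * 0.57) / (1000 * 9.81 * 29)
  = 6270 / 284490
  = 0.02204 m^3/s = 22.04 L/s


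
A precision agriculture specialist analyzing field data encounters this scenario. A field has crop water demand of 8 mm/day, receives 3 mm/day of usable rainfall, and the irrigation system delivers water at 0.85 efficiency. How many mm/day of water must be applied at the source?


IWR = (ETc - Pe) / Ea
    = (8 - 3) / 0.85
    = 5 / 0.85
    = 5.88 mm/day


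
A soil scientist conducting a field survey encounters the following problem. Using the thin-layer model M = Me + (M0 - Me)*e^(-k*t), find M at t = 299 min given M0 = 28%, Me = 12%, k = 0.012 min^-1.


M = Me + (M0 - Me) * e^(-k*t)
  = 12 + (28 - 12) * e^(-0.012*299)
  = 12 + 16 * e^(-3.588)
  = 12 + 16 * 0.02765
  = 12 + 0.4425
  = 12.44%


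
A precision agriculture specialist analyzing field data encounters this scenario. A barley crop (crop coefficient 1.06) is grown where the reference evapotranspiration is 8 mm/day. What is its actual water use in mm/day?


ETc = Kc * ET0
    = 1.06 * 8
    = 8.48 mm/day


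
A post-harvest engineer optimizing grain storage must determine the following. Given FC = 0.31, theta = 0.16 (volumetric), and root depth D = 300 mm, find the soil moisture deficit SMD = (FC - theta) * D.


SMD = (FC - theta) * D
    = (0.31 - 0.16) * 300
    = 0.150 * 300
    = 45 mm


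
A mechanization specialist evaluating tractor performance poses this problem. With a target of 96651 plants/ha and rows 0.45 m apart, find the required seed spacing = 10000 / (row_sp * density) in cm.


spacing = 10000 / (row_sp * density)
        = 10000 / (0.45 * 96651)
        = 10000 / 43492.95
        = 0.22992 m = 22.99 cm


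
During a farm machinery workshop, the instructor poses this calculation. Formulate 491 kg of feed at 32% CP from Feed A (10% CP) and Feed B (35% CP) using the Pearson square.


parts_A = CP_b - target = 35 - 32 = 3
parts_B = target - CP_a = 32 - 10 = 22
total_parts = 3 + 22 = 25
Feed A = 491 * 3 / 25 = 58.92 kg
Feed B = 491 * 22 / 25 = 432.08 kg

58.92 kg


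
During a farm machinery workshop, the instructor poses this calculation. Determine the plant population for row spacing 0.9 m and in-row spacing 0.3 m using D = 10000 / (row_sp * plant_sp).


D = 10000 / (row_sp * plant_sp)
  = 10000 / (0.9 * 0.3)
  = 10000 / 0.2700
  = 37037.04 plants/ha


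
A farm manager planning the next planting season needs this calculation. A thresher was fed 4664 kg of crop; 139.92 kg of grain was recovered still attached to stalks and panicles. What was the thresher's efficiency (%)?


eta = (total - unthreshed) / total * 100
    = (4664 - 139.92) / 4664 * 100
    = 4524.08 / 4664 * 100
    = 97%


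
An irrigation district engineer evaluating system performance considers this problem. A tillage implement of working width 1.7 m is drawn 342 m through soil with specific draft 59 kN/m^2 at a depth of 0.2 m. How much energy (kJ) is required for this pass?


E = k * d * w * L
  = 59 * 0.2 * 1.7 * 342
  = 6860.52 kJ


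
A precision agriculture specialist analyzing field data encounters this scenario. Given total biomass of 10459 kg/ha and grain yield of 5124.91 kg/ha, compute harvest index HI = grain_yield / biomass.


HI = grain_yield / biomass
   = 5124.91 / 10459
   = 0.49


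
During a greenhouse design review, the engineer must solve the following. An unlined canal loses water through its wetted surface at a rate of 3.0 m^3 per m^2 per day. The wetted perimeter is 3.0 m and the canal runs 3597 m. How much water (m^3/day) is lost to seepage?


S = C * P * L
  = 3.0 * 3.0 * 3597
  = 32373 m^3/day


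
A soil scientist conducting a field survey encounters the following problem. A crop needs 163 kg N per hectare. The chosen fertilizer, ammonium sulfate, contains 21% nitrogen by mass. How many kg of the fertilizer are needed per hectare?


Rate = N_required / (N_content / 100)
     = 163 / (21 / 100)
     = 163 / 0.21
     = 776.19 kg/ha


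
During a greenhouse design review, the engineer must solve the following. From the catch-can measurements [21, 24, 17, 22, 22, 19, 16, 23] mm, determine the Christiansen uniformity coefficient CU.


xbar = 164 / 8 = 20.500
sum|xi - xbar| = 19
CU = 100 * (1 - 19 / (8 * 20.500))
   = 100 * (1 - 0.1159)
   = 88.41%


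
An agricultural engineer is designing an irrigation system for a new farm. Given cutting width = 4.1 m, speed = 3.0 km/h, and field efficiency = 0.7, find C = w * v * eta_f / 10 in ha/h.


C = w * v * eta_f / 10
  = 4.1 * 3.0 * 0.7 / 10
  = 8.61 / 10
  = 0.86 ha/h


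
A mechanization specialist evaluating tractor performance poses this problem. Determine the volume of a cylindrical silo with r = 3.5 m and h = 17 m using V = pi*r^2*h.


V = pi * r^2 * h
  = pi * 3.5^2 * 17
  = pi * 12.25 * 17
  = 654.24 m^3


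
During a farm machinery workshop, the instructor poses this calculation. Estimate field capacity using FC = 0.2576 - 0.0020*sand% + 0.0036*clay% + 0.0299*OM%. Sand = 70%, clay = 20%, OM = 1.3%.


FC = 0.2576 - 0.0020*70 + 0.0036*20 + 0.0299*1.3
   = 0.2576 - 0.1400 + 0.0720 + 0.0389
   = 0.2285


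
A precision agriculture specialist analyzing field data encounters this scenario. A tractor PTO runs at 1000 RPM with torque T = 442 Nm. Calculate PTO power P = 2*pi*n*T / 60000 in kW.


P = 2*pi*n*T / 60000
  = 2*pi * 1000 * 442 / 60000
  = 2777167.91 / 60000
  = 46.29 kW


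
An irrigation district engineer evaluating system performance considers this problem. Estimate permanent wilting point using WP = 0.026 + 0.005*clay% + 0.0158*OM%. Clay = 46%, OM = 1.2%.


WP = 0.026 + 0.005*46 + 0.0158*1.2
   = 0.026 + 0.2300 + 0.0190
   = 0.2750


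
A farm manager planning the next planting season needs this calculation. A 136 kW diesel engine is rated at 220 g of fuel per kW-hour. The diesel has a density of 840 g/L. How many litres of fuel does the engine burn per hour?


FC = P * BSFC / rho_fuel
   = 136 * 220 / 840
   = 29920 / 840
   = 35.62 L/h


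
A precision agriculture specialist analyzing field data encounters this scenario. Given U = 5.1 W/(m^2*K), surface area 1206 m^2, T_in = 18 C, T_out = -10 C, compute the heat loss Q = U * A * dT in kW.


dT = 18 - (-10) = 28 K
Q = U * A * dT
  = 5.1 * 1206 * 28
  = 172216.80 W = 172.22 kW


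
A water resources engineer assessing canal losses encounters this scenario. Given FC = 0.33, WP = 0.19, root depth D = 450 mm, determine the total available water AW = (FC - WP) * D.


AW = (FC - WP) * D
   = (0.33 - 0.19) * 450
   = 0.14 * 450
   = 63 mm


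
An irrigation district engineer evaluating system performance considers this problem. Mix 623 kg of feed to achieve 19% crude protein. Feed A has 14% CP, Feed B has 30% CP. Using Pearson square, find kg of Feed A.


parts_A = CP_b - target = 30 - 19 = 11
parts_B = target - CP_a = 19 - 14 = 5
total_parts = 11 + 5 = 16
Feed A = 623 * 11 / 16 = 428.31 kg
Feed B = 623 * 5 / 16 = 194.69 kg

428.31 kg


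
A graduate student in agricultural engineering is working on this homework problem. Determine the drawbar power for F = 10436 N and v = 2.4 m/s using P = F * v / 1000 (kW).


P = F * v / 1000
  = 10436 * 2.4 / 1000
  = 25046.40 / 1000
  = 25.05 kW


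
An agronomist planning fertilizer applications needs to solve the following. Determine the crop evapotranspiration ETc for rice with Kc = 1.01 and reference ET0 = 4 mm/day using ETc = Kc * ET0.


ETc = Kc * ET0
    = 1.01 * 4
    = 4.04 mm/day


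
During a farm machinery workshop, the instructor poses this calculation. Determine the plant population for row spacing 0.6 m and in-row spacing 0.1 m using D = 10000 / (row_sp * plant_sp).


D = 10000 / (row_sp * plant_sp)
  = 10000 / (0.6 * 0.1)
  = 10000 / 0.0600
  = 166666.67 plants/ha


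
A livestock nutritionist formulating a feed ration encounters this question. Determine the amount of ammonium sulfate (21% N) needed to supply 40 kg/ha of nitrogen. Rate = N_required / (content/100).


Rate = N_required / (N_content / 100)
     = 40 / (21 / 100)
     = 40 / 0.21
     = 190.48 kg/ha


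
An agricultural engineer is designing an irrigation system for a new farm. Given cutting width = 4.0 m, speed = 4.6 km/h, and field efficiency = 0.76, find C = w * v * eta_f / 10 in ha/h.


C = w * v * eta_f / 10
  = 4.0 * 4.6 * 0.76 / 10
  = 13.98 / 10
  = 1.40 ha/h


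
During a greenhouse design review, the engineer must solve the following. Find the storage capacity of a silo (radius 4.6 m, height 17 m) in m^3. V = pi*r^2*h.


V = pi * r^2 * h
  = pi * 4.6^2 * 17
  = pi * 21.16 * 17
  = 1130.09 m^3


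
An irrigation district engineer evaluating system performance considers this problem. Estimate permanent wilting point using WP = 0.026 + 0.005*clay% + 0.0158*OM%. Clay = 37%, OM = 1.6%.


WP = 0.026 + 0.005*37 + 0.0158*1.6
   = 0.026 + 0.1850 + 0.0253
   = 0.2363


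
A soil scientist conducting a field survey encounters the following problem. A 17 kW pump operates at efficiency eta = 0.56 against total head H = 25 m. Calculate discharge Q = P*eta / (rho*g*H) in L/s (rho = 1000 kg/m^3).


Q = (P * 1000 * eta) / (rho * g * H)
  = (17 * 1000 * 0.56) / (1000 * 9.81 * 25)
  = 9520 / 245250
  = 0.03882 m^3/s = 38.82 L/s


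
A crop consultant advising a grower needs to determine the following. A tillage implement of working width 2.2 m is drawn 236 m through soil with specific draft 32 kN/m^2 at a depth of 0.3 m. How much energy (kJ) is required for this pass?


E = k * d * w * L
  = 32 * 0.3 * 2.2 * 236
  = 4984.32 kJ


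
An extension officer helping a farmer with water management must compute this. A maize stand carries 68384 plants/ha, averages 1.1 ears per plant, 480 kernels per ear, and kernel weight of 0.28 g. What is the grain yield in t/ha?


Y = density * ears * kernels * kw
  = 68384 * 1.1 * 480 * 0.28 g/ha
  = 10109890.56 g/ha
  = 10109.89 kg/ha = 10.11 t/ha


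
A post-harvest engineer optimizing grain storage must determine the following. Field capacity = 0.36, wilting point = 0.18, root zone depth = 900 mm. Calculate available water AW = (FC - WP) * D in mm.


AW = (FC - WP) * D
   = (0.36 - 0.18) * 900
   = 0.18 * 900
   = 162 mm


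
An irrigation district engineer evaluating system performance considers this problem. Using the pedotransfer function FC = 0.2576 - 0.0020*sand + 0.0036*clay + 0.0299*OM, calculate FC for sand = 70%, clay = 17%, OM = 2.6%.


FC = 0.2576 - 0.0020*70 + 0.0036*17 + 0.0299*2.6
   = 0.2576 - 0.1400 + 0.0612 + 0.0777
   = 0.2565


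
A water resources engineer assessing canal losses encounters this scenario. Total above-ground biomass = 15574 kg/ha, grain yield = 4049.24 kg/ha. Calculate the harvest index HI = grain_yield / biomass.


HI = grain_yield / biomass
   = 4049.24 / 15574
   = 0.26


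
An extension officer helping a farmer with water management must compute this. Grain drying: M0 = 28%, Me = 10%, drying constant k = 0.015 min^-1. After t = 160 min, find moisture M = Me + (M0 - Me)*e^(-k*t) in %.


M = Me + (M0 - Me) * e^(-k*t)
  = 10 + (28 - 10) * e^(-0.015*160)
  = 10 + 18 * e^(-2.400)
  = 10 + 18 * 0.09072
  = 10 + 1.6329
  = 11.63%


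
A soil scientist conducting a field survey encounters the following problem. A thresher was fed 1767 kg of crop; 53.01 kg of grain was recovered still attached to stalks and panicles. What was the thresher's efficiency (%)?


eta = (total - unthreshed) / total * 100
    = (1767 - 53.01) / 1767 * 100
    = 1713.99 / 1767 * 100
    = 97%


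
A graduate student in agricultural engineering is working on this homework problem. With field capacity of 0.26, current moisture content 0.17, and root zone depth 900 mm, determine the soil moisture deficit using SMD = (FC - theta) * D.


SMD = (FC - theta) * D
    = (0.26 - 0.17) * 900
    = 0.090 * 900
    = 81 mm


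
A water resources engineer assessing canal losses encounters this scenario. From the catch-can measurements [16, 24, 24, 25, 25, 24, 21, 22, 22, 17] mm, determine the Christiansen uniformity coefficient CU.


xbar = 220 / 10 = 22
sum|xi - xbar| = 24
CU = 100 * (1 - 24 / (10 * 22))
   = 100 * (1 - 0.1091)
   = 89.09%


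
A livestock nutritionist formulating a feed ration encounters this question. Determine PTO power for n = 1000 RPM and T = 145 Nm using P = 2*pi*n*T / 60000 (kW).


P = 2*pi*n*T / 60000
  = 2*pi * 1000 * 145 / 60000
  = 911061.87 / 60000
  = 15.18 kW


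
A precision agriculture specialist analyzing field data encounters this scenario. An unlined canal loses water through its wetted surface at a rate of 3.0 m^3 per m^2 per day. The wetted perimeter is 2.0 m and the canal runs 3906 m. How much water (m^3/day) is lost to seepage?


S = C * P * L
  = 3.0 * 2.0 * 3906
  = 23436 m^3/day


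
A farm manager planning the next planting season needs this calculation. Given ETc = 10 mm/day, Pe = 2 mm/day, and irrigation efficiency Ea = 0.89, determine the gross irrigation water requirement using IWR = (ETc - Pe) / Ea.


IWR = (ETc - Pe) / Ea
    = (10 - 2) / 0.89
    = 8 / 0.89
    = 8.99 mm/day


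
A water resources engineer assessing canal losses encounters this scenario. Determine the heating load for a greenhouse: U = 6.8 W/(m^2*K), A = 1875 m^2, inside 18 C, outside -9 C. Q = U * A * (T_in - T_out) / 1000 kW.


dT = 18 - (-9) = 27 K
Q = U * A * dT
  = 6.8 * 1875 * 27
  = 344250 W = 344.25 kW


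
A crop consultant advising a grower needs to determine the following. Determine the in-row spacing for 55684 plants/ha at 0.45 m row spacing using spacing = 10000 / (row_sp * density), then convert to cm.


spacing = 10000 / (row_sp * density)
        = 10000 / (0.45 * 55684)
        = 10000 / 25057.80
        = 0.39908 m = 39.91 cm


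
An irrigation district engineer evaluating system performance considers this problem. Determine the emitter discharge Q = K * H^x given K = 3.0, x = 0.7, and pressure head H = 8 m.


Q = K * H^x
  = 3.0 * 8^0.7
  = 3.0 * 4.2871
  = 12.86 L/h


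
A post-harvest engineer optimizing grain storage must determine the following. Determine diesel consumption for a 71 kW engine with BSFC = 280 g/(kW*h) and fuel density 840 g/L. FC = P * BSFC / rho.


FC = P * BSFC / rho_fuel
   = 71 * 280 / 840
   = 19880 / 840
   = 23.67 L/h


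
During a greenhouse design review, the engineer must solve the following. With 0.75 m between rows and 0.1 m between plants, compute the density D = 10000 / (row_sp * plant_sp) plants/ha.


D = 10000 / (row_sp * plant_sp)
  = 10000 / (0.75 * 0.1)
  = 10000 / 0.0750
  = 133333.33 plants/ha


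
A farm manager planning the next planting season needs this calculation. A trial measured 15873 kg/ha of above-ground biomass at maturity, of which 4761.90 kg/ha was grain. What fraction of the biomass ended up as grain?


HI = grain_yield / biomass
   = 4761.90 / 15873
   = 0.30


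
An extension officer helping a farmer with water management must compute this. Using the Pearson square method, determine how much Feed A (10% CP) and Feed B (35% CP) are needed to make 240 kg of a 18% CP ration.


parts_A = CP_b - target = 35 - 18 = 17
parts_B = target - CP_a = 18 - 10 = 8
total_parts = 17 + 8 = 25
Feed A = 240 * 17 / 25 = 163.20 kg
Feed B = 240 * 8 / 25 = 76.80 kg

163.20 kg


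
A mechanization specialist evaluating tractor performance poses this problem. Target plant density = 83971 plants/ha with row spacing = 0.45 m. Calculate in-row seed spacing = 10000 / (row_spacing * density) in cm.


spacing = 10000 / (row_sp * density)
        = 10000 / (0.45 * 83971)
        = 10000 / 37786.95
        = 0.26464 m = 26.46 cm


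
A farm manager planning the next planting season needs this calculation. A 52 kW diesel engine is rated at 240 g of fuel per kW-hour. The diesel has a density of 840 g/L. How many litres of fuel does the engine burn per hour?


FC = P * BSFC / rho_fuel
   = 52 * 240 / 840
   = 12480 / 840
   = 14.86 L/h


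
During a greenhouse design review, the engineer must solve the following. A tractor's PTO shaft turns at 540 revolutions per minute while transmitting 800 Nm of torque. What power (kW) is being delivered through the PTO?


P = 2*pi*n*T / 60000
  = 2*pi * 540 * 800 / 60000
  = 2714336.05 / 60000
  = 45.24 kW


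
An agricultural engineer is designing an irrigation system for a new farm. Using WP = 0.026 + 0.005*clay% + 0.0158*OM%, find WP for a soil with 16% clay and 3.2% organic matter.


WP = 0.026 + 0.005*16 + 0.0158*3.2
   = 0.026 + 0.0800 + 0.0506
   = 0.1566


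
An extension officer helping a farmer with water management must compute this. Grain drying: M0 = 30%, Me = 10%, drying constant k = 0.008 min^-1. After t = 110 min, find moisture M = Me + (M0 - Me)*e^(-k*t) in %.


M = Me + (M0 - Me) * e^(-k*t)
  = 10 + (30 - 10) * e^(-0.008*110)
  = 10 + 20 * e^(-0.880)
  = 10 + 20 * 0.41478
  = 10 + 8.2957
  = 18.30%


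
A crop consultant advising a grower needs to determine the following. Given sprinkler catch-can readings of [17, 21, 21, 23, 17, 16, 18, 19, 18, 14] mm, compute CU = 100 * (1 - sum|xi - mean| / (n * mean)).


xbar = 184 / 10 = 18.400
sum|xi - xbar| = 20.800
CU = 100 * (1 - 20.800 / (10 * 18.400))
   = 100 * (1 - 0.1130)
   = 88.70%


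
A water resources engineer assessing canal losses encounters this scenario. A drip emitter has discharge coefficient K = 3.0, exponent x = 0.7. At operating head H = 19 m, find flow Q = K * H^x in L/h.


Q = K * H^x
  = 3.0 * 19^0.7
  = 3.0 * 7.8547
  = 23.56 L/h


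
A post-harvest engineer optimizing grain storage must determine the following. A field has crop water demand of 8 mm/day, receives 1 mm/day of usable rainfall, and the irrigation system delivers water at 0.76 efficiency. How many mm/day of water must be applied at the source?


IWR = (ETc - Pe) / Ea
    = (8 - 1) / 0.76
    = 7 / 0.76
    = 9.21 mm/day


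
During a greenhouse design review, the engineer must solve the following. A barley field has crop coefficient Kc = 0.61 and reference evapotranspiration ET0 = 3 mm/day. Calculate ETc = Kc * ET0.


ETc = Kc * ET0
    = 0.61 * 3
    = 1.83 mm/day


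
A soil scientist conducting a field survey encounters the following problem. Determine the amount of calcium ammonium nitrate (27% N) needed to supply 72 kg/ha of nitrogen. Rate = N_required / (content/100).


Rate = N_required / (N_content / 100)
     = 72 / (27 / 100)
     = 72 / 0.27
     = 266.67 kg/ha


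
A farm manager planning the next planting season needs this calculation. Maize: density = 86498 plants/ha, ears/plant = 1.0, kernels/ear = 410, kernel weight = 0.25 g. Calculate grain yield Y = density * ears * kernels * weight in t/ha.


Y = density * ears * kernels * kw
  = 86498 * 1.0 * 410 * 0.25 g/ha
  = 8866045 g/ha
  = 8866.05 kg/ha = 8.87 t/ha


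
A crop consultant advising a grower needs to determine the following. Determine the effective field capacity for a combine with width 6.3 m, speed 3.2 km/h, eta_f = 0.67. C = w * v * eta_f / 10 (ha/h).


C = w * v * eta_f / 10
  = 6.3 * 3.2 * 0.67 / 10
  = 13.51 / 10
  = 1.35 ha/h


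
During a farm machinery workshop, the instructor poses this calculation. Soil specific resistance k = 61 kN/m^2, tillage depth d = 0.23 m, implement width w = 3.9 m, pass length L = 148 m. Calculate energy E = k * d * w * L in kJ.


E = k * d * w * L
  = 61 * 0.23 * 3.9 * 148
  = 8098.12 kJ


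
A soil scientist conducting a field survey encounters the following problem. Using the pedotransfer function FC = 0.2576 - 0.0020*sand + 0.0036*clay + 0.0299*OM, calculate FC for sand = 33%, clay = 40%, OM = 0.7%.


FC = 0.2576 - 0.0020*33 + 0.0036*40 + 0.0299*0.7
   = 0.2576 - 0.0660 + 0.1440 + 0.0209
   = 0.3565


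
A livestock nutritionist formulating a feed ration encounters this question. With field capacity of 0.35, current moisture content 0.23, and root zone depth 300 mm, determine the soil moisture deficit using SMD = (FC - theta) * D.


SMD = (FC - theta) * D
    = (0.35 - 0.23) * 300
    = 0.120 * 300
    = 36 mm


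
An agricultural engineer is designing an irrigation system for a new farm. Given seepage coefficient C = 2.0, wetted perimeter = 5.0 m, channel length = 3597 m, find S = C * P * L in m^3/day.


S = C * P * L
  = 2.0 * 5.0 * 3597
  = 35970 m^3/day


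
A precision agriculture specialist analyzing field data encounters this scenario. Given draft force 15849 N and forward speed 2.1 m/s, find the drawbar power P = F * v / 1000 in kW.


P = F * v / 1000
  = 15849 * 2.1 / 1000
  = 33282.90 / 1000
  = 33.28 kW


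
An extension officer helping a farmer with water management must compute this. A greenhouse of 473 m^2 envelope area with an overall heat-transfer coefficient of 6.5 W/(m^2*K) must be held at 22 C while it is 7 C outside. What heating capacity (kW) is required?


dT = 22 - (7) = 15 K
Q = U * A * dT
  = 6.5 * 473 * 15
  = 46117.50 W = 46.12 kW


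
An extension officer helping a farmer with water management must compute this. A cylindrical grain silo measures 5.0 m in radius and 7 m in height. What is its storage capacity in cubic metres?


V = pi * r^2 * h
  = pi * 5.0^2 * 7
  = pi * 25 * 7
  = 549.78 m^3


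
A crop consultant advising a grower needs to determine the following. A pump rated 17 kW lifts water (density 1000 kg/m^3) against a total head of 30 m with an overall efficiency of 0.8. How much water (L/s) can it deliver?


Q = (P * 1000 * eta) / (rho * g * H)
  = (17 * 1000 * 0.8) / (1000 * 9.81 * 30)
  = 13600 / 294300
  = 0.04621 m^3/s = 46.21 L/s


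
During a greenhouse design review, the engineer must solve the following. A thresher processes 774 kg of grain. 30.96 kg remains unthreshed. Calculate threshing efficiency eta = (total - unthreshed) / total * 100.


eta = (total - unthreshed) / total * 100
    = (774 - 30.96) / 774 * 100
    = 743.04 / 774 * 100
    = 96%


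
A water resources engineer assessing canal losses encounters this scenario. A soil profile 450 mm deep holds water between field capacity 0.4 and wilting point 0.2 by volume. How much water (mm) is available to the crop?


AW = (FC - WP) * D
   = (0.4 - 0.2) * 450
   = 0.20 * 450
   = 90 mm


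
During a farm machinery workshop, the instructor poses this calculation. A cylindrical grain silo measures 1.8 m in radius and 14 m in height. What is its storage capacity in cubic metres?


V = pi * r^2 * h
  = pi * 1.8^2 * 14
  = pi * 3.24 * 14
  = 142.50 m^3


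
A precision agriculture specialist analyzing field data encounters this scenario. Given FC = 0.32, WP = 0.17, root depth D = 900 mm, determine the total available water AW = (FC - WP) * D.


AW = (FC - WP) * D
   = (0.32 - 0.17) * 900
   = 0.15 * 900
   = 135 mm


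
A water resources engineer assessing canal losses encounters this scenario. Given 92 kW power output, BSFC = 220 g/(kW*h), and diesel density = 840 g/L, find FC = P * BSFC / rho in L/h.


FC = P * BSFC / rho_fuel
   = 92 * 220 / 840
   = 20240 / 840
   = 24.10 L/h


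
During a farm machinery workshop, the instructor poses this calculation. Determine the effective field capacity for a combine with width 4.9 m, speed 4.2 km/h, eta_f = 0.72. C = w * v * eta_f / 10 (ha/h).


C = w * v * eta_f / 10
  = 4.9 * 4.2 * 0.72 / 10
  = 14.82 / 10
  = 1.48 ha/h


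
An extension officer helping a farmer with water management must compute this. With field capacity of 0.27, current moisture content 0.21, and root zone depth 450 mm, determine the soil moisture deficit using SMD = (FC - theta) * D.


SMD = (FC - theta) * D
    = (0.27 - 0.21) * 450
    = 0.060 * 450
    = 27 mm


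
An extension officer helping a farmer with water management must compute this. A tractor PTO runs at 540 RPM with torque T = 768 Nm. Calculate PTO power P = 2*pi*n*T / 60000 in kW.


P = 2*pi*n*T / 60000
  = 2*pi * 540 * 768 / 60000
  = 2605762.61 / 60000
  = 43.43 kW


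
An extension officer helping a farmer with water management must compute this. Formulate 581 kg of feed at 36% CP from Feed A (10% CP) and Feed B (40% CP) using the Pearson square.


parts_A = CP_b - target = 40 - 36 = 4
parts_B = target - CP_a = 36 - 10 = 26
total_parts = 4 + 26 = 30
Feed A = 581 * 4 / 30 = 77.47 kg
Feed B = 581 * 26 / 30 = 503.53 kg

77.47 kg


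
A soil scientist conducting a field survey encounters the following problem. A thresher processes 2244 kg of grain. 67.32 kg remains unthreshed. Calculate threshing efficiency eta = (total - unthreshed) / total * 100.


eta = (total - unthreshed) / total * 100
    = (2244 - 67.32) / 2244 * 100
    = 2176.68 / 2244 * 100
    = 97%


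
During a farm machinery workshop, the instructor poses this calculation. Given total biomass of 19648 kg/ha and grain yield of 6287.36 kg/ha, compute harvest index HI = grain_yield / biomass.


HI = grain_yield / biomass
   = 6287.36 / 19648
   = 0.32


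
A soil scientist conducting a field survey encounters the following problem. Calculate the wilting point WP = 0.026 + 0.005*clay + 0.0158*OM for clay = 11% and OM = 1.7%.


WP = 0.026 + 0.005*11 + 0.0158*1.7
   = 0.026 + 0.0550 + 0.0269
   = 0.1079


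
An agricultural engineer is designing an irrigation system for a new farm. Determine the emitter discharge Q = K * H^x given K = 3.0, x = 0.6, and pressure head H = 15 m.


Q = K * H^x
  = 3.0 * 15^0.6
  = 3.0 * 5.0776
  = 15.23 L/h


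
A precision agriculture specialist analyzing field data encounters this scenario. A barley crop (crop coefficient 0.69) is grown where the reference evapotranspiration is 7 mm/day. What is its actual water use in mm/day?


ETc = Kc * ET0
    = 0.69 * 7
    = 4.83 mm/day


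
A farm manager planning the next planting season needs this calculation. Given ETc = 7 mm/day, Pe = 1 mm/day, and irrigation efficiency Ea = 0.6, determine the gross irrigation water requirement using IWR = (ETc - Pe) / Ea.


IWR = (ETc - Pe) / Ea
    = (7 - 1) / 0.6
    = 6 / 0.6
    = 10 mm/day


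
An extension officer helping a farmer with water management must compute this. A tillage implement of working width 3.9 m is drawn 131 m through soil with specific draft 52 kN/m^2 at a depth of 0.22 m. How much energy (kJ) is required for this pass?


E = k * d * w * L
  = 52 * 0.22 * 3.9 * 131
  = 5844.70 kJ


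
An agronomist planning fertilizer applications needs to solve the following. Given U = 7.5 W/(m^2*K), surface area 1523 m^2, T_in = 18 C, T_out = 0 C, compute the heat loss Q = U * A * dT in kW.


dT = 18 - (0) = 18 K
Q = U * A * dT
  = 7.5 * 1523 * 18
  = 205605 W = 205.61 kW


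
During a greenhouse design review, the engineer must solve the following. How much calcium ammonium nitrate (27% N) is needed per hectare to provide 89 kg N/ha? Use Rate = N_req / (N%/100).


Rate = N_required / (N_content / 100)
     = 89 / (27 / 100)
     = 89 / 0.27
     = 329.63 kg/ha


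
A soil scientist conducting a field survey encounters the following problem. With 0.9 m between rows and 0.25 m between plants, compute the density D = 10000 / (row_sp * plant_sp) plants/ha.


D = 10000 / (row_sp * plant_sp)
  = 10000 / (0.9 * 0.25)
  = 10000 / 0.2250
  = 44444.44 plants/ha
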